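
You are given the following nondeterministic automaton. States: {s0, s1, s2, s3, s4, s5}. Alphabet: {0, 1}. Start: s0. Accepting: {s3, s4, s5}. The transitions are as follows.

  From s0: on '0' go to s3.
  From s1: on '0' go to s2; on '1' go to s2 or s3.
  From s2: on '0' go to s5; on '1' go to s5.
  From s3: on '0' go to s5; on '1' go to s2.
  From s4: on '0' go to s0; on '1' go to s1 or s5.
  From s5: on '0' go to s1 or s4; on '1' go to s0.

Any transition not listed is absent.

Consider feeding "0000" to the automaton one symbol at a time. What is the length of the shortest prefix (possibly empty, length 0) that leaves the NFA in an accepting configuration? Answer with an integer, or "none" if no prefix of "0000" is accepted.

1

Start in {s0}.
Read '0': s0→{s3}; now {s3}.
None of the earlier sets intersect F, but {s3} does.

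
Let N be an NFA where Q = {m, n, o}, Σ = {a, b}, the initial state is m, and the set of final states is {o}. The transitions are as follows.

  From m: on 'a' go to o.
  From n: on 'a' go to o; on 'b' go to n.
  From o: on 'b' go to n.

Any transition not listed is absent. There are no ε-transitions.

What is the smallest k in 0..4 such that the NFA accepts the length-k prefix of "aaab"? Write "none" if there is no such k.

1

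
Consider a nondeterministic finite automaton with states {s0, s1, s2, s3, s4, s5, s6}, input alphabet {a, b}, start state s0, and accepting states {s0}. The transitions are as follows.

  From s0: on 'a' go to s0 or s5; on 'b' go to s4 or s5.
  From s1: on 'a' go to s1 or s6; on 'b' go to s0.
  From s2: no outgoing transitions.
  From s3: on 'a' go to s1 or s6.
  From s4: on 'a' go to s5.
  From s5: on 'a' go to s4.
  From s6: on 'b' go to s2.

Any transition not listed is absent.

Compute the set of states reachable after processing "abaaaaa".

{s4, s5}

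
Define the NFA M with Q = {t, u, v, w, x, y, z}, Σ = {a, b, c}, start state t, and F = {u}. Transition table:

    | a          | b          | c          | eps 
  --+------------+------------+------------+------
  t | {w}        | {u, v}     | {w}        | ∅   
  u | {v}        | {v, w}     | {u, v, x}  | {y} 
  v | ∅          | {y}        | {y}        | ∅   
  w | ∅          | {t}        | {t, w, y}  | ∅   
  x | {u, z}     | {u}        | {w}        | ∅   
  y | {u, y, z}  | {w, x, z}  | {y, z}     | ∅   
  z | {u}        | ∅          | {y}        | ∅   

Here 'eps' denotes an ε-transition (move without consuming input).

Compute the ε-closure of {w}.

Begin with {w}.
No ε-moves leave this set, so the closure equals the set itself.

{w}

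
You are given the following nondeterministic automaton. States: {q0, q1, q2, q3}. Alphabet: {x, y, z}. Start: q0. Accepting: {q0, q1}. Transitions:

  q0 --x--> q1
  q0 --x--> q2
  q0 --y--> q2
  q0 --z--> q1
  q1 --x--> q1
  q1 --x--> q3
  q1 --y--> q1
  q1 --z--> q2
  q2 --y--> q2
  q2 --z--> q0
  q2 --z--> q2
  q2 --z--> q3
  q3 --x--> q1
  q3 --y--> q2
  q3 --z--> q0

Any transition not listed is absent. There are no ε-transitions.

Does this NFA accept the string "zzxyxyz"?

Start in {q0}.
Read 'z': {q0} → {q1}.
Read 'z': {q1} → {q2}.
Read 'x': {q2} → ∅.
The set is empty and remains empty for the remaining 4 symbols.
The final set ∅ contains no accepting state.

No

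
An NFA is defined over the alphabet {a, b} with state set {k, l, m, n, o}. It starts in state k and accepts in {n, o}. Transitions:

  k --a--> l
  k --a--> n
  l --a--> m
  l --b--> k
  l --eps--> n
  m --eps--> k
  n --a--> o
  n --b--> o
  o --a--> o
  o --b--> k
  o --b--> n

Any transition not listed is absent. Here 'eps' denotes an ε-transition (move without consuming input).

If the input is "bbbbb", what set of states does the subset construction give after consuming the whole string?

∅

Start in {k}.
Read 'b': k→∅; now ∅.
The set is empty and remains empty for the remaining 4 symbols.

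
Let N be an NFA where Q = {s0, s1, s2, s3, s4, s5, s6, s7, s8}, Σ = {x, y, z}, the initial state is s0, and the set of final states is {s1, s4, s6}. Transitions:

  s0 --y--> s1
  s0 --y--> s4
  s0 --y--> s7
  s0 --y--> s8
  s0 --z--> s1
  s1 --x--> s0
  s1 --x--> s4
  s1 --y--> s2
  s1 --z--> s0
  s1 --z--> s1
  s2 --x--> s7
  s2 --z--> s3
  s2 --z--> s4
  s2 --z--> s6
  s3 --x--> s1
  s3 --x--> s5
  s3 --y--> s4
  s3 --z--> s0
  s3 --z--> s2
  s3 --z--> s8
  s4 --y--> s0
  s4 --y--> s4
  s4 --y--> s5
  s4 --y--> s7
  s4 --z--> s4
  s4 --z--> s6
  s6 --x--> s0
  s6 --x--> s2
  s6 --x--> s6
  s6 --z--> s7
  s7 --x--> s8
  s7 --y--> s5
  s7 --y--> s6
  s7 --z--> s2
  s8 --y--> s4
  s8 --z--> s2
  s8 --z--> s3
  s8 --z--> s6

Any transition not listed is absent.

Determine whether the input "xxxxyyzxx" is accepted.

Start in {s0}.
Read 'x': {s0} → ∅.
The set is empty and remains empty for the remaining 8 symbols.
The final set ∅ contains no accepting state.

No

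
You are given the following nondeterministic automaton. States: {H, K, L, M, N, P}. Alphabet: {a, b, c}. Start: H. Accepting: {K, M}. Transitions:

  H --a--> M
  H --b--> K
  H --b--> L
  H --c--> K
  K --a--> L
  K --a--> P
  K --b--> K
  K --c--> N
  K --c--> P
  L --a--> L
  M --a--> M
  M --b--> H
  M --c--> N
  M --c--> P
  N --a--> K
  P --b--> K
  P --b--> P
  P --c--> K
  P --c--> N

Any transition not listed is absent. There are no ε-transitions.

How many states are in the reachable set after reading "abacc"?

2

Start in {H}.
Read 'a': H→{M}; now {M}.
Read 'b': M→{H}; now {H}.
Read 'a': H→{M}; now {M}.
Read 'c': M→{N, P}; now {N, P}.
Read 'c': N→∅, P→{K, N}; now {K, N}.
That set has 2 states.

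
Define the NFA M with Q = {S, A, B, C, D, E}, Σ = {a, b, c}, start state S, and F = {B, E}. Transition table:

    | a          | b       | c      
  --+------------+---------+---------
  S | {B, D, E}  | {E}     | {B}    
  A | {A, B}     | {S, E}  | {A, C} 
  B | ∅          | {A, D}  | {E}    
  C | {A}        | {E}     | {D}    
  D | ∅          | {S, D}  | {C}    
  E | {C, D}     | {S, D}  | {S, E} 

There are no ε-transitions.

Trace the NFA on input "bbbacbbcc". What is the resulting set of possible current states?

Start in {S}.
Read 'b': {S} → {E}.
Read 'b': {E} → {S, D}.
Read 'b': {S, D} → {S, D, E}.
Read 'a': {S, D, E} → {B, C, D, E}.
Read 'c': {B, C, D, E} → {S, C, D, E}.
Read 'b': {S, C, D, E} → {S, D, E}.
Read 'b': {S, D, E} → {S, D, E}.
Read 'c': {S, D, E} → {S, B, C, E}.
Read 'c': {S, B, C, E} → {S, B, D, E}.

{S, B, D, E}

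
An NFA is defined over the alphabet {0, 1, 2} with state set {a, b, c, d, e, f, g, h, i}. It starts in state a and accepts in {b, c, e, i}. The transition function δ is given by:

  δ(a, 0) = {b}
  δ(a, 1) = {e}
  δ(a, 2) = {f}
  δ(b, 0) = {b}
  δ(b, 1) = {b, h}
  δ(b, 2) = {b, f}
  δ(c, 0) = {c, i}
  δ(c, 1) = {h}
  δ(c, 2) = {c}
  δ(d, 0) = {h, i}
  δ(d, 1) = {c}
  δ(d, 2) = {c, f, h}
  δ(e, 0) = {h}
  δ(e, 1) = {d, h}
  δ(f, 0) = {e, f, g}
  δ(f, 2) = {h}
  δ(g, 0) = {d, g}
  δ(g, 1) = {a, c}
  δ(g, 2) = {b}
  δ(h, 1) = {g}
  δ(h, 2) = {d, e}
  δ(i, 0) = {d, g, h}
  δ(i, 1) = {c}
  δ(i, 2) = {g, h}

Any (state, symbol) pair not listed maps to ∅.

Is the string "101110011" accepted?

Start in {a}.
Read '1': {a} → {e}.
Read '0': {e} → {h}.
Read '1': {h} → {g}.
Read '1': {g} → {a, c}.
Read '1': {a, c} → {e, h}.
Read '0': {e, h} → {h}.
Read '0': {h} → ∅.
The set is empty and remains empty for the remaining 2 symbols.
The final set ∅ contains no accepting state.

No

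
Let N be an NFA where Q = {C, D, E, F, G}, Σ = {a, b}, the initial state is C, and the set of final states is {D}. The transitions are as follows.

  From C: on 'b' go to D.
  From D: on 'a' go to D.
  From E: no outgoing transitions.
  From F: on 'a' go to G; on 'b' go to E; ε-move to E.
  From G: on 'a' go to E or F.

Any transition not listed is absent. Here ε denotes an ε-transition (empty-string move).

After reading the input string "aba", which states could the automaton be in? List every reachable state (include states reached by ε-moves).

∅

Start in {C}.
Read 'a': {C} → ∅.
The set is empty and remains empty for the remaining 2 symbols.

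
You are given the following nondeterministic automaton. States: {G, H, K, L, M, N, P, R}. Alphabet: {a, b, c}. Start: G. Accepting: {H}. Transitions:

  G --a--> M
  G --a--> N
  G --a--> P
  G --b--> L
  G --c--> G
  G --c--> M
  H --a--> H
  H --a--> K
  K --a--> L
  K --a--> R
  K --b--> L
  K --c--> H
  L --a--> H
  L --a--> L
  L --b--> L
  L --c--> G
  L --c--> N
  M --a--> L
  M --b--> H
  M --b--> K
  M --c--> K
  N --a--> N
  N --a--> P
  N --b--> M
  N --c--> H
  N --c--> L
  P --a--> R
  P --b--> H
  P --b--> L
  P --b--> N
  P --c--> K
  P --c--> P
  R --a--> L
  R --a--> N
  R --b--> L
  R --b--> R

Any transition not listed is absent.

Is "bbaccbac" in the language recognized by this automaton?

Start in {G}.
Read 'b': {G} → {L}.
Read 'b': {L} → {L}.
Read 'a': {L} → {H, L}.
Read 'c': {H, L} → {G, N}.
Read 'c': {G, N} → {G, H, L, M}.
Read 'b': {G, H, L, M} → {H, K, L}.
Read 'a': {H, K, L} → {H, K, L, R}.
Read 'c': {H, K, L, R} → {G, H, N}.
The final set {G, H, N} contains the accepting state H.

Yes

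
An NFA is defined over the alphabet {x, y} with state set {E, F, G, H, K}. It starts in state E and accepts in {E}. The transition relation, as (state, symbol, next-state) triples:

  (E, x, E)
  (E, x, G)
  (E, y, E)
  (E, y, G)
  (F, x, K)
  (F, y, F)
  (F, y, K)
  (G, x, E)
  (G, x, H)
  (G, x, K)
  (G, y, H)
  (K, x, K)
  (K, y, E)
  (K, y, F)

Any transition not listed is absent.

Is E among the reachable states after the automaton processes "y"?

Start in {E}.
Read 'y': {E} → {E, G}.
State E is in {E, G}.

Yes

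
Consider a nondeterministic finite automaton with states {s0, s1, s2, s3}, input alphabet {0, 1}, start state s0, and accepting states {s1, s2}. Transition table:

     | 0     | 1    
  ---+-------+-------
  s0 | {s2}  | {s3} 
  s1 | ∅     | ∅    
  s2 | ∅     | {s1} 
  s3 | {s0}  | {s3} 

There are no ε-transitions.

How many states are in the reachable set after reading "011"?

Start in {s0}.
Read '0': s0→{s2}; now {s2}.
Read '1': s2→{s1}; now {s1}.
Read '1': s1→∅; now ∅.
That set has 0 states.

0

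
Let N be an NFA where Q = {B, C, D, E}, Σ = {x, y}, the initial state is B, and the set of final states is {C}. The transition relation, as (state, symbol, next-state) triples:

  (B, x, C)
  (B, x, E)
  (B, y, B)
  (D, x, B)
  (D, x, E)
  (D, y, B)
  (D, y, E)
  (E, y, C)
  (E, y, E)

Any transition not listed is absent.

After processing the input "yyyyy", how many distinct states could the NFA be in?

1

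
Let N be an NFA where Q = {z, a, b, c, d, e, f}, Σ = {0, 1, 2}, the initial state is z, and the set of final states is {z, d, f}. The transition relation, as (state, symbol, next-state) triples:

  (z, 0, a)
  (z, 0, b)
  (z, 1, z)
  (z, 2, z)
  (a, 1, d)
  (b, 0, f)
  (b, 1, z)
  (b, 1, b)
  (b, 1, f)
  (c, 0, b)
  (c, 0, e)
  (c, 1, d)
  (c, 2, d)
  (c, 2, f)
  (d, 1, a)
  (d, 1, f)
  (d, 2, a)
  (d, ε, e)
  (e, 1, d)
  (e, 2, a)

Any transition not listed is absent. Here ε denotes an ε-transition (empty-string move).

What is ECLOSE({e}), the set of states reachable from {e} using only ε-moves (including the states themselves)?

Begin with {e}.
No ε-moves leave this set, so the closure equals the set itself.

{e}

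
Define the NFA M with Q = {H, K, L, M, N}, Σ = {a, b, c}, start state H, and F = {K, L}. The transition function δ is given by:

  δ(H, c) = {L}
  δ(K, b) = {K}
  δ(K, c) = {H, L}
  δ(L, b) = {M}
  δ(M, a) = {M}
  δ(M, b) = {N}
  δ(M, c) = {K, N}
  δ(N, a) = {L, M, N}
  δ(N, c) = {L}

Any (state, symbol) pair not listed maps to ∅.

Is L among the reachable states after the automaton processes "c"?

Start in {H}.
Read 'c': {H} → {L}.
State L is in {L}.

Yes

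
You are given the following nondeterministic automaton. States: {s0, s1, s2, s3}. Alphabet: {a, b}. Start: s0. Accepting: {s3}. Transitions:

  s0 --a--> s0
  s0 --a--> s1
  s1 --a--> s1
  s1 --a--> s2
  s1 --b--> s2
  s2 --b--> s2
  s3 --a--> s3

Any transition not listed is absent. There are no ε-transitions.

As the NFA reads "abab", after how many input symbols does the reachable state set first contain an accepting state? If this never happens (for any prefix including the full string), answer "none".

Start in {s0}.
Read 'a': {s0} → {s0, s1}.
Read 'b': {s0, s1} → {s2}.
Read 'a': {s2} → ∅.
The set is empty and remains empty for the remaining 1 symbol.
No reachable set along the way intersects F.

none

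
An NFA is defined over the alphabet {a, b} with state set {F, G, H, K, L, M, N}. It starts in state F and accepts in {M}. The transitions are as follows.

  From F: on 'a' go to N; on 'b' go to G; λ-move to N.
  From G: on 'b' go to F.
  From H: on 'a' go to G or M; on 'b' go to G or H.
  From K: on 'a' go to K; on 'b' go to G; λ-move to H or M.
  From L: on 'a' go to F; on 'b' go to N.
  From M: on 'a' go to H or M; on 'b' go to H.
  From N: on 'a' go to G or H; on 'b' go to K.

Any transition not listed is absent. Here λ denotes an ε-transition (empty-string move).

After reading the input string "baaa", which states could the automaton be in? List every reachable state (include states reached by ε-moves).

{G, H, K, M}

Start: ε-closure({F}) = {F, N}.
Read 'b': {F, N} → {G, H, K, M}.
Read 'a': {G, H, K, M} → {G, H, K, M}.
Read 'a': {G, H, K, M} → {G, H, K, M}.
Read 'a': {G, H, K, M} → {G, H, K, M}.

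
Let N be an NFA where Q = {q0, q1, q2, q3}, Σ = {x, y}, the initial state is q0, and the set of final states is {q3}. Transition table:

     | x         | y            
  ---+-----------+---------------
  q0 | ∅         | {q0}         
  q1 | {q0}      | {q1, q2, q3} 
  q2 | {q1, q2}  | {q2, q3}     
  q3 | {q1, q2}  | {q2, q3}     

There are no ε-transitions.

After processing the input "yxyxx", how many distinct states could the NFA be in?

Start in {q0}.
Read 'y': {q0} → {q0}.
Read 'x': {q0} → ∅.
The set is empty and remains empty for the remaining 3 symbols.
That set has 0 states.

0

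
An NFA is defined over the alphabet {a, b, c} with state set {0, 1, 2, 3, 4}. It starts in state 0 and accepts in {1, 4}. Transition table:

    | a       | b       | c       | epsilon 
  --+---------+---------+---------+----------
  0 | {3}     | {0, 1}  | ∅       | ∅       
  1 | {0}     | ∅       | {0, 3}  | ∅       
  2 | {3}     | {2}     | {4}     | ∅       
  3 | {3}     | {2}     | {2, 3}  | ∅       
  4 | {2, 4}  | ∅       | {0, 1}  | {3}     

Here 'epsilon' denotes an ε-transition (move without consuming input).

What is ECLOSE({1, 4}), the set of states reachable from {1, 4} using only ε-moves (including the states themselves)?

{1, 3, 4}

Begin with {1, 4}.
ε-move 4 → 3; add 3.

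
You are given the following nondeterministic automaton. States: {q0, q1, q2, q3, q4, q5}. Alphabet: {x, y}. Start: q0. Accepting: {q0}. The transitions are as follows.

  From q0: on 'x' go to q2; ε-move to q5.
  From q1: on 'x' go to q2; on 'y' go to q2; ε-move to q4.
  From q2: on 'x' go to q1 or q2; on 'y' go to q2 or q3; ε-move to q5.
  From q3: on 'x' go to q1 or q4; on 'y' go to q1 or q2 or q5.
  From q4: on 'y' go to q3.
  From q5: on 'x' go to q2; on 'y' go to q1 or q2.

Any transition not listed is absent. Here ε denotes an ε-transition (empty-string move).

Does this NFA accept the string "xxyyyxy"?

Start: ε-closure({q0}) = {q0, q5}.
Read 'x': {q0, q5} → {q2, q5}.
Read 'x': {q2, q5} → {q1, q2, q4, q5}.
Read 'y': {q1, q2, q4, q5} → {q1, q2, q3, q4, q5}.
Read 'y': {q1, q2, q3, q4, q5} → {q1, q2, q3, q4, q5}.
Read 'y': {q1, q2, q3, q4, q5} → {q1, q2, q3, q4, q5}.
Read 'x': {q1, q2, q3, q4, q5} → {q1, q2, q4, q5}.
Read 'y': {q1, q2, q4, q5} → {q1, q2, q3, q4, q5}.
The final set {q1, q2, q3, q4, q5} contains no accepting state.

No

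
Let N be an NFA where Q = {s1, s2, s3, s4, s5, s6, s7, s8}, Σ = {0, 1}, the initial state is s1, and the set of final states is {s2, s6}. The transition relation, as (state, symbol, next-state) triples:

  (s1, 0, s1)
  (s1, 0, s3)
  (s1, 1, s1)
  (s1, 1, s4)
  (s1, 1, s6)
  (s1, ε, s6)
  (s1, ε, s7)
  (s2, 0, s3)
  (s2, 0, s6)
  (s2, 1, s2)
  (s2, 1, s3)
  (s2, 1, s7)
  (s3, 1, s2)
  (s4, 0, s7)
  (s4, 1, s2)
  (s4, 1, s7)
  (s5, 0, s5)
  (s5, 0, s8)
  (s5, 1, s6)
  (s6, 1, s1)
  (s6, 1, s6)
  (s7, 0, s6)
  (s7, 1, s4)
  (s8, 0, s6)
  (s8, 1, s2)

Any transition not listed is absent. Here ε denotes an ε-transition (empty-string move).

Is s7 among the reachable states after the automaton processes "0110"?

Yes

Start: ε-closure({s1}) = {s1, s6, s7}.
Read '0': {s1, s6, s7} → {s1, s3, s6, s7}.
Read '1': {s1, s3, s6, s7} → {s1, s2, s4, s6, s7}.
Read '1': {s1, s2, s4, s6, s7} → {s1, s2, s3, s4, s6, s7}.
Read '0': {s1, s2, s3, s4, s6, s7} → {s1, s3, s6, s7}.
State s7 is in {s1, s3, s6, s7}.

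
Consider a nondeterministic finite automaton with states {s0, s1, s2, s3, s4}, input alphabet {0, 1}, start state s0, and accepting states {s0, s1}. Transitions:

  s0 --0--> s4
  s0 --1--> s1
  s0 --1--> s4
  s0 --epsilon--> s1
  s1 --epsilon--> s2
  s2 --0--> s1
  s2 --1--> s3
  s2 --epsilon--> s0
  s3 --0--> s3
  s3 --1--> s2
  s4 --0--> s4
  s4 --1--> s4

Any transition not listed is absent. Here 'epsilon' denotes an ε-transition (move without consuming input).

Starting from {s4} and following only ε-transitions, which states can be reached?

{s4}

Begin with {s4}.
No ε-moves leave this set, so the closure equals the set itself.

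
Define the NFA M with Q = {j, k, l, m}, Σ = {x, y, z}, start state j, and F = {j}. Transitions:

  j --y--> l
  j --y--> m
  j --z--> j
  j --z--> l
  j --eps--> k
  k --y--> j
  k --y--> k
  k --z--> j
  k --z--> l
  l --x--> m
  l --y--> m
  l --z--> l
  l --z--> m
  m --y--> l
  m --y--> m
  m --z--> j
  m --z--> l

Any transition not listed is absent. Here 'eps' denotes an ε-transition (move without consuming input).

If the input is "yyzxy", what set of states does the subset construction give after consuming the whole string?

Start: ε-closure({j}) = {j, k}.
Read 'y': j→{l, m}, k→{j, k}; now {j, k, l, m}.
Read 'y': j→{l, m}, k→{j, k}, l→{m}, m→{l, m}; now {j, k, l, m}.
Read 'z': j→{j, l}, k→{j, l}, l→{l, m}, m→{j, l}; union {j, l, m}; ε-closure = {j, k, l, m}.
Read 'x': j→∅, k→∅, l→{m}, m→∅; now {m}.
Read 'y': m→{l, m}; now {l, m}.

{l, m}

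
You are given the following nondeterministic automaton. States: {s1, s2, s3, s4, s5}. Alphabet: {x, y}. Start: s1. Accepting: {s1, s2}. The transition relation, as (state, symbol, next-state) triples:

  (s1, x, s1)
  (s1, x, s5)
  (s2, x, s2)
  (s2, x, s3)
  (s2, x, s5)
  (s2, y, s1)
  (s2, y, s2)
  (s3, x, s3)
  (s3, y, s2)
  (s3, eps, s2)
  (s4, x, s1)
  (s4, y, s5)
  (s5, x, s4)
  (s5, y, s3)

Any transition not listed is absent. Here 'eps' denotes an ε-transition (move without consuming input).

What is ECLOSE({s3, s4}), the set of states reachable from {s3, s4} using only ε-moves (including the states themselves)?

{s2, s3, s4}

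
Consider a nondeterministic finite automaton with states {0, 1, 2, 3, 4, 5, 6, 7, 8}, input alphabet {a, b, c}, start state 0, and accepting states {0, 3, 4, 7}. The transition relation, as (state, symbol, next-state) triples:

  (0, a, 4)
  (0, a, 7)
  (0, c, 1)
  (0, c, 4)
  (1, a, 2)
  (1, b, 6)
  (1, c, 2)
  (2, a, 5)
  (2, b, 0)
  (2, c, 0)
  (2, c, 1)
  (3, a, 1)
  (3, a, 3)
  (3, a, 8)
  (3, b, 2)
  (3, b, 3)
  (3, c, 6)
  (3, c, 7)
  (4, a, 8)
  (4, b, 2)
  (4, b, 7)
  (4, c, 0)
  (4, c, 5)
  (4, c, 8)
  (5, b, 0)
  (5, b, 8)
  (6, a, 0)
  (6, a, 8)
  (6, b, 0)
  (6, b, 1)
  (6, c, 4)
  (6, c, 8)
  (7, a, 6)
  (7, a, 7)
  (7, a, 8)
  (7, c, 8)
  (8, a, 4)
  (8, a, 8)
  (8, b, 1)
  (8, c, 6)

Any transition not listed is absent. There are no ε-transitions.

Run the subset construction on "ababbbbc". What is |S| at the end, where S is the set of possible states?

4

Start in {0}.
Read 'a': {0} → {4, 7}.
Read 'b': {4, 7} → {2, 7}.
Read 'a': {2, 7} → {5, 6, 7, 8}.
Read 'b': {5, 6, 7, 8} → {0, 1, 8}.
Read 'b': {0, 1, 8} → {1, 6}.
Read 'b': {1, 6} → {0, 1, 6}.
Read 'b': {0, 1, 6} → {0, 1, 6}.
Read 'c': {0, 1, 6} → {1, 2, 4, 8}.
That set has 4 states.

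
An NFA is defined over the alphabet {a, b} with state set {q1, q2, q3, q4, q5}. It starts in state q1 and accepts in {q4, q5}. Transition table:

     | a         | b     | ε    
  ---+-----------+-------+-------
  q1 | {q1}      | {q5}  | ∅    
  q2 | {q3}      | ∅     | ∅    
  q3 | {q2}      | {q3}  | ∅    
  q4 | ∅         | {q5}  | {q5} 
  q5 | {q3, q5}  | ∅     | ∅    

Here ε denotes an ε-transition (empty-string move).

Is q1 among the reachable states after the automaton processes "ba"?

No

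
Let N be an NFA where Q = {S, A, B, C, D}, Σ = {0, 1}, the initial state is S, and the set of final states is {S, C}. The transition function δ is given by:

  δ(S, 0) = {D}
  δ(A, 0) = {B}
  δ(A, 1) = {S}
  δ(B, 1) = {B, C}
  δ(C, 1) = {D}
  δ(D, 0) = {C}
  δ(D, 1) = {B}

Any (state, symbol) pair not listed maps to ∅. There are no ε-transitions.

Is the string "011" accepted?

Start in {S}.
Read '0': {S} → {D}.
Read '1': {D} → {B}.
Read '1': {B} → {B, C}.
The final set {B, C} contains the accepting state C.

Yes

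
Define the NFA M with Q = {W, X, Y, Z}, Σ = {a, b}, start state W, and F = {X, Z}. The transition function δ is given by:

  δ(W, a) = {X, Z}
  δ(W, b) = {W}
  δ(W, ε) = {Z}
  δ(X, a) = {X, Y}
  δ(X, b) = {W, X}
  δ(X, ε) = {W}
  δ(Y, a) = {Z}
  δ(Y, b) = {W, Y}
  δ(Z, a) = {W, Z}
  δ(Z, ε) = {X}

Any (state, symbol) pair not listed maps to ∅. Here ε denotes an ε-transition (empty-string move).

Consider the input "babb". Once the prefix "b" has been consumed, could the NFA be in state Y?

No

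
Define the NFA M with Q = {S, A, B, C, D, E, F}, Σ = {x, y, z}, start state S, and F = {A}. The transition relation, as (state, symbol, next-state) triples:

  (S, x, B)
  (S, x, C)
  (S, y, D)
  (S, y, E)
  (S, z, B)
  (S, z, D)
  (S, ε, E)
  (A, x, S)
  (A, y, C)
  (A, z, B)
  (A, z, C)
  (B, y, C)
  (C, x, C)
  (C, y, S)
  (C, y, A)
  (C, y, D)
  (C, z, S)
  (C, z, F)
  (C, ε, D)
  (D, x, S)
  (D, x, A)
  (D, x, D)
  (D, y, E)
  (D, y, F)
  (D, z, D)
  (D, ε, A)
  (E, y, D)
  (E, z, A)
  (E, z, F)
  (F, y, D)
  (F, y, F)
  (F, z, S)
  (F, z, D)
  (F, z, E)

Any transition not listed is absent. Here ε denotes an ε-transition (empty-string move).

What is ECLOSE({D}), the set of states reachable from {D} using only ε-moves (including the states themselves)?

{A, D}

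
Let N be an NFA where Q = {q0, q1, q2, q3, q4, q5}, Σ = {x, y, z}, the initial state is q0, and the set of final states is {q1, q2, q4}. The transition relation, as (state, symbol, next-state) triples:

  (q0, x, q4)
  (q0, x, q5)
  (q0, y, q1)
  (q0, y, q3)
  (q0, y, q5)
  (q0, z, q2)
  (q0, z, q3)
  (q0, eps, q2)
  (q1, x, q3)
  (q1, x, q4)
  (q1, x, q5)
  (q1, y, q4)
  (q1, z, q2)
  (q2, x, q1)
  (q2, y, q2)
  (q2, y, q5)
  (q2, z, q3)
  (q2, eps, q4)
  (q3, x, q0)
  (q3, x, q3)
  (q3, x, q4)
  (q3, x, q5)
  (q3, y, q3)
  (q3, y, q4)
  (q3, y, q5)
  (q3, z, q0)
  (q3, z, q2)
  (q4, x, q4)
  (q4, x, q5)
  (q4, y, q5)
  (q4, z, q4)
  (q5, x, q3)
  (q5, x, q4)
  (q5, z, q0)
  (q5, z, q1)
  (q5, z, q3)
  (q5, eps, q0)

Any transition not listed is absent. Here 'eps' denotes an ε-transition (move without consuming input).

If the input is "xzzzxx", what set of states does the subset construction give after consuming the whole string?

Start: ε-closure({q0}) = {q0, q2, q4}.
Read 'x': {q0, q2, q4} → {q0, q1, q2, q4, q5}.
Read 'z': {q0, q1, q2, q4, q5} → {q0, q1, q2, q3, q4}.
Read 'z': {q0, q1, q2, q3, q4} → {q0, q2, q3, q4}.
Read 'z': {q0, q2, q3, q4} → {q0, q2, q3, q4}.
Read 'x': {q0, q2, q3, q4} → {q0, q1, q2, q3, q4, q5}.
Read 'x': {q0, q1, q2, q3, q4, q5} → {q0, q1, q2, q3, q4, q5}.

{q0, q1, q2, q3, q4, q5}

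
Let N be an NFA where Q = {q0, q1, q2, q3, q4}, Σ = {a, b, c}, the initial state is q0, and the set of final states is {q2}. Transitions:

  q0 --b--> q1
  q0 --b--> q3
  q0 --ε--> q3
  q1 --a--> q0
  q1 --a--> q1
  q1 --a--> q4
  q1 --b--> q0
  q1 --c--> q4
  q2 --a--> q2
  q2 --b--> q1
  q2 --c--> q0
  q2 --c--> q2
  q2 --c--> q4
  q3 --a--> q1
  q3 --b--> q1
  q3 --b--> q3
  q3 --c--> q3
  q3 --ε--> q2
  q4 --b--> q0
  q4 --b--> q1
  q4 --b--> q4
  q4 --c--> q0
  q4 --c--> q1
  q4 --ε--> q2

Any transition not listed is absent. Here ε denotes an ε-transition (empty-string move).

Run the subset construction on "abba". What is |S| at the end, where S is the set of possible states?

Start: ε-closure({q0}) = {q0, q2, q3}.
Read 'a': q0→∅, q2→{q2}, q3→{q1}; now {q1, q2}.
Read 'b': q1→{q0}, q2→{q1}; union {q0, q1}; ε-closure = {q0, q1, q2, q3}.
Read 'b': q0→{q1, q3}, q1→{q0}, q2→{q1}, q3→{q1, q3}; union {q0, q1, q3}; ε-closure = {q0, q1, q2, q3}.
Read 'a': q0→∅, q1→{q0, q1, q4}, q2→{q2}, q3→{q1}; union {q0, q1, q2, q4}; ε-closure = {q0, q1, q2, q3, q4}.
That set has 5 states.

5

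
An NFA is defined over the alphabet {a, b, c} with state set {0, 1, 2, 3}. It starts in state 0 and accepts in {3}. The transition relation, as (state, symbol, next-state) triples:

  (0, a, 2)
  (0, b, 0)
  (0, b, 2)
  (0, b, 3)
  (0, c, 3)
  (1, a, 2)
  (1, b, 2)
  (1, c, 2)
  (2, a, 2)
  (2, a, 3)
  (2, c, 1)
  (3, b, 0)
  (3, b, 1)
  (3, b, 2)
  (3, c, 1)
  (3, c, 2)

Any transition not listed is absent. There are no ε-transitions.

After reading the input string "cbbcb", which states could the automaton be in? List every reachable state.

{0, 1, 2}

Start in {0}.
Read 'c': {0} → {3}.
Read 'b': {3} → {0, 1, 2}.
Read 'b': {0, 1, 2} → {0, 2, 3}.
Read 'c': {0, 2, 3} → {1, 2, 3}.
Read 'b': {1, 2, 3} → {0, 1, 2}.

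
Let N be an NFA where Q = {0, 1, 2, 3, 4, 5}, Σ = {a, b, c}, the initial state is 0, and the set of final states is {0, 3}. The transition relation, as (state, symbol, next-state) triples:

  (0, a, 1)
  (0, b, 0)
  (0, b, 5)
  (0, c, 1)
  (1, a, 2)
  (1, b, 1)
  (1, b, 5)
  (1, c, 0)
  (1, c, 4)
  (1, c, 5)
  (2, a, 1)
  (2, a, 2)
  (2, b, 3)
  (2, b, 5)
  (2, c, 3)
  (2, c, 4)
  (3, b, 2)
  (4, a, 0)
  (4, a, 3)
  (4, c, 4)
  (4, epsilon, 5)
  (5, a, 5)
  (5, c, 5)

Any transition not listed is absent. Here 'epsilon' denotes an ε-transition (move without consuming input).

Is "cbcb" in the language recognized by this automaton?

Yes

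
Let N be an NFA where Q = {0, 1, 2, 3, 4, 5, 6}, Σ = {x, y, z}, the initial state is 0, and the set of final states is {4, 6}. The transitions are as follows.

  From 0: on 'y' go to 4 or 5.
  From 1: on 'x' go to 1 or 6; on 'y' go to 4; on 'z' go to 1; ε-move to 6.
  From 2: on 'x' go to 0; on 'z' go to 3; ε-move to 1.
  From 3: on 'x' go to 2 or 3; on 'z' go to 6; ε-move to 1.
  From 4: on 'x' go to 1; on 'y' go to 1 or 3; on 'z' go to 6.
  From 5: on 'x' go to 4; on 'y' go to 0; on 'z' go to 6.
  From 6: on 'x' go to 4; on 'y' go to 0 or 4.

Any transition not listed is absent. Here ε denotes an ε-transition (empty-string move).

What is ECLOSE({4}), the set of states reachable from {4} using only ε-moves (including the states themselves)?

Begin with {4}.
No ε-moves leave this set, so the closure equals the set itself.

{4}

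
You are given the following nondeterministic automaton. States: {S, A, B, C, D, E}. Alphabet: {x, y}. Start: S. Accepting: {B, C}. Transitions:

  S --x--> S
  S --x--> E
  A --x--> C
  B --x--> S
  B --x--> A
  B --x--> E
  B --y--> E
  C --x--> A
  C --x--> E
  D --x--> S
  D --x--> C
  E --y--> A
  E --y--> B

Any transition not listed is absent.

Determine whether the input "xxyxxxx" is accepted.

Yes

Start in {S}.
Read 'x': S→{S, E}; now {S, E}.
Read 'x': S→{S, E}, E→∅; now {S, E}.
Read 'y': S→∅, E→{A, B}; now {A, B}.
Read 'x': A→{C}, B→{S, A, E}; now {S, A, C, E}.
Read 'x': S→{S, E}, A→{C}, C→{A, E}, E→∅; now {S, A, C, E}.
Read 'x': S→{S, E}, A→{C}, C→{A, E}, E→∅; now {S, A, C, E}.
Read 'x': S→{S, E}, A→{C}, C→{A, E}, E→∅; now {S, A, C, E}.
The final set {S, A, C, E} contains the accepting state C.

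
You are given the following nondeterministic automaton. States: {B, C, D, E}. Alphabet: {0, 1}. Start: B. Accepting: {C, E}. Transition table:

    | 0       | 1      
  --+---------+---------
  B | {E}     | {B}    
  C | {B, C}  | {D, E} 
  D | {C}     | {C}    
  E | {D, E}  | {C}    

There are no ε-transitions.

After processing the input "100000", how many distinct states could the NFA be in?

Start in {B}.
Read '1': {B} → {B}.
Read '0': {B} → {E}.
Read '0': {E} → {D, E}.
Read '0': {D, E} → {C, D, E}.
Read '0': {C, D, E} → {B, C, D, E}.
Read '0': {B, C, D, E} → {B, C, D, E}.
That set has 4 states.

4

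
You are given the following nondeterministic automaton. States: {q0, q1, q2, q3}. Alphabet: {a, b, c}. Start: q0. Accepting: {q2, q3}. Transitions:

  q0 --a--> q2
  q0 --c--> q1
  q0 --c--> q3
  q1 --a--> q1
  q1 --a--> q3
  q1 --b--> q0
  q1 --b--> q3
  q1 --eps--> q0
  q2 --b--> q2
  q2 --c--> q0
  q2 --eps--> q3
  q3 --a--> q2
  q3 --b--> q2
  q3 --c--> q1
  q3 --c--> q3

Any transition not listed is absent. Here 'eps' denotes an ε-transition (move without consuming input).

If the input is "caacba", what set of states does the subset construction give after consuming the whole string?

{q2, q3}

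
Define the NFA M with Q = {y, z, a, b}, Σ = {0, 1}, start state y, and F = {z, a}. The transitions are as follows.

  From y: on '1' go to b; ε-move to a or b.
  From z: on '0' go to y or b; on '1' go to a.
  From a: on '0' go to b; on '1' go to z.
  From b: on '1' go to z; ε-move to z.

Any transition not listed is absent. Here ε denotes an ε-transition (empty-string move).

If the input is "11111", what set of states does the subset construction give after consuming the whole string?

Start: ε-closure({y}) = {y, z, a, b}.
Read '1': {y, z, a, b} → {z, a, b}.
Read '1': {z, a, b} → {z, a}.
Read '1': {z, a} → {z, a}.
Read '1': {z, a} → {z, a}.
Read '1': {z, a} → {z, a}.

{z, a}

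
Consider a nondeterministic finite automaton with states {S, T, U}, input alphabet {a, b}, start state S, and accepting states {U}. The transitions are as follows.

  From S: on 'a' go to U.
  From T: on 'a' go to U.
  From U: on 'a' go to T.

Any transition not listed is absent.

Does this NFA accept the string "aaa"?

Start in {S}.
Read 'a': {S} → {U}.
Read 'a': {U} → {T}.
Read 'a': {T} → {U}.
The final set {U} contains the accepting state U.

Yes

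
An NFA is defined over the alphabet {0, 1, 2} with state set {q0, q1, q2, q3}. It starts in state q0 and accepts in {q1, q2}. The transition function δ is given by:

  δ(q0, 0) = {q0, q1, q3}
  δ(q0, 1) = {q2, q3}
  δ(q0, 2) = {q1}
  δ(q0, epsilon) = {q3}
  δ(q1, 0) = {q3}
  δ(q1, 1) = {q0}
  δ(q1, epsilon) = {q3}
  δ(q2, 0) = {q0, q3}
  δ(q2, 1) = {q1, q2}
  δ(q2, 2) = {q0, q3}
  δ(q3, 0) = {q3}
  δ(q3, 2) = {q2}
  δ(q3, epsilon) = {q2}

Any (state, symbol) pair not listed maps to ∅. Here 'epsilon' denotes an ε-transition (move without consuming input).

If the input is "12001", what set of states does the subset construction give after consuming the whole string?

Start: ε-closure({q0}) = {q0, q2, q3}.
Read '1': q0→{q2, q3}, q2→{q1, q2}, q3→∅; now {q1, q2, q3}.
Read '2': q1→∅, q2→{q0, q3}, q3→{q2}; now {q0, q2, q3}.
Read '0': q0→{q0, q1, q3}, q2→{q0, q3}, q3→{q3}; union {q0, q1, q3}; ε-closure = {q0, q1, q2, q3}.
Read '0': q0→{q0, q1, q3}, q1→{q3}, q2→{q0, q3}, q3→{q3}; union {q0, q1, q3}; ε-closure = {q0, q1, q2, q3}.
Read '1': q0→{q2, q3}, q1→{q0}, q2→{q1, q2}, q3→∅; now {q0, q1, q2, q3}.

{q0, q1, q2, q3}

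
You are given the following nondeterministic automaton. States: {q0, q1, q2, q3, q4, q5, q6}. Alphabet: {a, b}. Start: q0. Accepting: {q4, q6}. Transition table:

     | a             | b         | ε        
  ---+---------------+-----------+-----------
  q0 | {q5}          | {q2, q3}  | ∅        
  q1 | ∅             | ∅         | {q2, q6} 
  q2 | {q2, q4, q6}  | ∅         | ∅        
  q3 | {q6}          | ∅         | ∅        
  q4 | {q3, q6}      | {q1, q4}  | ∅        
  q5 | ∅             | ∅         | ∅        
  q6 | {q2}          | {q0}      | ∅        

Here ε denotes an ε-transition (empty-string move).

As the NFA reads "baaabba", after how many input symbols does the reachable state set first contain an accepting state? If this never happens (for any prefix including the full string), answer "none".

2

Start in {q0}.
Read 'b': {q0} → {q2, q3}.
Read 'a': {q2, q3} → {q2, q4, q6}.
None of the earlier sets intersect F, but {q2, q4, q6} does.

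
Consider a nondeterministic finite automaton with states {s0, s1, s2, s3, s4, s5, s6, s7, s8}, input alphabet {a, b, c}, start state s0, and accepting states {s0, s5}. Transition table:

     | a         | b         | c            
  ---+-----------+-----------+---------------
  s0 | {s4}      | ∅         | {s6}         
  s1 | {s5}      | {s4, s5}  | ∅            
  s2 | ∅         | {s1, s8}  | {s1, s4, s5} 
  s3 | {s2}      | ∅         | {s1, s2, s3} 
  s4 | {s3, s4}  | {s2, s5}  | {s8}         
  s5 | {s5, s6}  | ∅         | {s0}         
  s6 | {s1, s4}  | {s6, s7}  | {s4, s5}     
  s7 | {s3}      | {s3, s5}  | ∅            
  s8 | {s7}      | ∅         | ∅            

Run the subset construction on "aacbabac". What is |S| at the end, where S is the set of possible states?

7

Start in {s0}.
Read 'a': s0→{s4}; now {s4}.
Read 'a': s4→{s3, s4}; now {s3, s4}.
Read 'c': s3→{s1, s2, s3}, s4→{s8}; now {s1, s2, s3, s8}.
Read 'b': s1→{s4, s5}, s2→{s1, s8}, s3→∅, s8→∅; now {s1, s4, s5, s8}.
Read 'a': s1→{s5}, s4→{s3, s4}, s5→{s5, s6}, s8→{s7}; now {s3, s4, s5, s6, s7}.
Read 'b': s3→∅, s4→{s2, s5}, s5→∅, s6→{s6, s7}, s7→{s3, s5}; now {s2, s3, s5, s6, s7}.
Read 'a': s2→∅, s3→{s2}, s5→{s5, s6}, s6→{s1, s4}, s7→{s3}; now {s1, s2, s3, s4, s5, s6}.
Read 'c': s1→∅, s2→{s1, s4, s5}, s3→{s1, s2, s3}, s4→{s8}, s5→{s0}, s6→{s4, s5}; now {s0, s1, s2, s3, s4, s5, s8}.
That set has 7 states.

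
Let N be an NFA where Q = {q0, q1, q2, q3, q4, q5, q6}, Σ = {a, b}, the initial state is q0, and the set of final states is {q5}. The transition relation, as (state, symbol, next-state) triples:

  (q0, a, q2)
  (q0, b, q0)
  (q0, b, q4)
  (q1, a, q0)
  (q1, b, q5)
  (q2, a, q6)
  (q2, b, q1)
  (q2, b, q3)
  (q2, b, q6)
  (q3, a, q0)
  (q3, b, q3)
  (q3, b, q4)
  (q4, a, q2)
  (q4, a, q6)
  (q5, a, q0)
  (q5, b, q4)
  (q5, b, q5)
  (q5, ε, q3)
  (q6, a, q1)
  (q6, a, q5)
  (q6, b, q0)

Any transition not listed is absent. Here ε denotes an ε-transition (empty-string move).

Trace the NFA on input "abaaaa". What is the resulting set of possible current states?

Start in {q0}.
Read 'a': {q0} → {q2}.
Read 'b': {q2} → {q1, q3, q6}.
Read 'a': {q1, q3, q6} → {q0, q1, q3, q5}.
Read 'a': {q0, q1, q3, q5} → {q0, q2}.
Read 'a': {q0, q2} → {q2, q6}.
Read 'a': {q2, q6} → {q1, q3, q5, q6}.

{q1, q3, q5, q6}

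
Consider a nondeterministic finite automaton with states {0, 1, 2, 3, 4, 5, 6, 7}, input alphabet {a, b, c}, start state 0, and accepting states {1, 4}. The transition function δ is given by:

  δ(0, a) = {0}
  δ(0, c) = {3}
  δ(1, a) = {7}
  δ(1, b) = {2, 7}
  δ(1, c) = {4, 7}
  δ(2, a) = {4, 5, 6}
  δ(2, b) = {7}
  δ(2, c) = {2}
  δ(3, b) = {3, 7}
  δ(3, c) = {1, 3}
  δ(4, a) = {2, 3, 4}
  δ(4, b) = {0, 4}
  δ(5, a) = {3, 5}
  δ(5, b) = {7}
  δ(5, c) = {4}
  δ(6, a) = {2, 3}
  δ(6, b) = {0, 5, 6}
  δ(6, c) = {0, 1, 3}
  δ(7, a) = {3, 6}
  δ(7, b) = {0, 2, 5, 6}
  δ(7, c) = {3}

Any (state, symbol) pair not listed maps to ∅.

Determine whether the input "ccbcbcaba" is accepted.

Yes

Start in {0}.
Read 'c': 0→{3}; now {3}.
Read 'c': 3→{1, 3}; now {1, 3}.
Read 'b': 1→{2, 7}, 3→{3, 7}; now {2, 3, 7}.
Read 'c': 2→{2}, 3→{1, 3}, 7→{3}; now {1, 2, 3}.
Read 'b': 1→{2, 7}, 2→{7}, 3→{3, 7}; now {2, 3, 7}.
Read 'c': 2→{2}, 3→{1, 3}, 7→{3}; now {1, 2, 3}.
Read 'a': 1→{7}, 2→{4, 5, 6}, 3→∅; now {4, 5, 6, 7}.
Read 'b': 4→{0, 4}, 5→{7}, 6→{0, 5, 6}, 7→{0, 2, 5, 6}; now {0, 2, 4, 5, 6, 7}.
Read 'a': 0→{0}, 2→{4, 5, 6}, 4→{2, 3, 4}, 5→{3, 5}, 6→{2, 3}, 7→{3, 6}; now {0, 2, 3, 4, 5, 6}.
The final set {0, 2, 3, 4, 5, 6} contains the accepting state 4.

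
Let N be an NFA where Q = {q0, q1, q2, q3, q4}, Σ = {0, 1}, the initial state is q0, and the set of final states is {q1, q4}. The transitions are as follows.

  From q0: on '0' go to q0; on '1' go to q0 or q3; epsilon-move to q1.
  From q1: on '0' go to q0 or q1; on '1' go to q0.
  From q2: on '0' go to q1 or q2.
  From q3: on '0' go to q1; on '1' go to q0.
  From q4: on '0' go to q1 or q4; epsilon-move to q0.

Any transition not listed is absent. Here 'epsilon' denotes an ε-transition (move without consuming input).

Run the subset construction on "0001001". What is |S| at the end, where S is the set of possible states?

Start: ε-closure({q0}) = {q0, q1}.
Read '0': {q0, q1} → {q0, q1}.
Read '0': {q0, q1} → {q0, q1}.
Read '0': {q0, q1} → {q0, q1}.
Read '1': {q0, q1} → {q0, q1, q3}.
Read '0': {q0, q1, q3} → {q0, q1}.
Read '0': {q0, q1} → {q0, q1}.
Read '1': {q0, q1} → {q0, q1, q3}.
That set has 3 states.

3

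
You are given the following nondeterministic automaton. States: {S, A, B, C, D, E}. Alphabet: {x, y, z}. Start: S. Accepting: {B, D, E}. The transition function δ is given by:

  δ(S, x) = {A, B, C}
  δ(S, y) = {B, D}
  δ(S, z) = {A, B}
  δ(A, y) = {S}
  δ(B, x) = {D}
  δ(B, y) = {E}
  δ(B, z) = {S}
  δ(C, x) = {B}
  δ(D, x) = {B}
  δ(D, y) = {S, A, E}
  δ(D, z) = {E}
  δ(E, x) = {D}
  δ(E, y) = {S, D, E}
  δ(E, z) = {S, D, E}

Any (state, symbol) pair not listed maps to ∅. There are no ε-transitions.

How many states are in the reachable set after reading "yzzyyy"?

5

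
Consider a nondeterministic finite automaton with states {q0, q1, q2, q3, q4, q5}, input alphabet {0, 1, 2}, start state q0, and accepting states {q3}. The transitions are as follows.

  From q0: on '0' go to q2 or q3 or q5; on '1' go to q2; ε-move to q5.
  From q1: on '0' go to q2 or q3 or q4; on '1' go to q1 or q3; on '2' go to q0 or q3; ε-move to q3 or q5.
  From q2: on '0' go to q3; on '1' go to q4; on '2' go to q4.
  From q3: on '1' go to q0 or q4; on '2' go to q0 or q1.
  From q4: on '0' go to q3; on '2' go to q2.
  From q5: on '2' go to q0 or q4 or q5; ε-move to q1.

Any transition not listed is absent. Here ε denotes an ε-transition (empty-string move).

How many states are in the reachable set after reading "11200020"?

Start: ε-closure({q0}) = {q0, q1, q3, q5}.
Read '1': {q0, q1, q3, q5} → {q0, q1, q2, q3, q4, q5}.
Read '1': {q0, q1, q2, q3, q4, q5} → {q0, q1, q2, q3, q4, q5}.
Read '2': {q0, q1, q2, q3, q4, q5} → {q0, q1, q2, q3, q4, q5}.
Read '0': {q0, q1, q2, q3, q4, q5} → {q1, q2, q3, q4, q5}.
Read '0': {q1, q2, q3, q4, q5} → {q2, q3, q4}.
Read '0': {q2, q3, q4} → {q3}.
Read '2': {q3} → {q0, q1, q3, q5}.
Read '0': {q0, q1, q3, q5} → {q1, q2, q3, q4, q5}.
That set has 5 states.

5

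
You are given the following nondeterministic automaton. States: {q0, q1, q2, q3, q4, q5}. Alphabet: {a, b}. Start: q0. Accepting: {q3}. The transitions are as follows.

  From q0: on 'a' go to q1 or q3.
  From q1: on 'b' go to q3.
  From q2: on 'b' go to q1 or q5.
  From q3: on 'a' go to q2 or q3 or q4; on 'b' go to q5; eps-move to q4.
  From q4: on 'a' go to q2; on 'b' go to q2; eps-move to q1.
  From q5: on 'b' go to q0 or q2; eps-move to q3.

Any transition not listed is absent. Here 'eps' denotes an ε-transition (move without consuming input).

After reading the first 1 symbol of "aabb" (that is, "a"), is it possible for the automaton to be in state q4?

Yes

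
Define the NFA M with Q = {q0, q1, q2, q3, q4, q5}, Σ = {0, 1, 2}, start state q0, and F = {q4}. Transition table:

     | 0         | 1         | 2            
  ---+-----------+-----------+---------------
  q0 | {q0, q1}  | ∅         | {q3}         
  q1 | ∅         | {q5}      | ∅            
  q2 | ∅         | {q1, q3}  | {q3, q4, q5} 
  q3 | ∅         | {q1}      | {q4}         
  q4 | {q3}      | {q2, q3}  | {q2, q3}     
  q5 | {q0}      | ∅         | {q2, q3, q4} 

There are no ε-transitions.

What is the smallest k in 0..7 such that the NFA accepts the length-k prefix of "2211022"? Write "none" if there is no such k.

2

Start in {q0}.
Read '2': {q0} → {q3}.
Read '2': {q3} → {q4}.
None of the earlier sets intersect F, but {q4} does.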